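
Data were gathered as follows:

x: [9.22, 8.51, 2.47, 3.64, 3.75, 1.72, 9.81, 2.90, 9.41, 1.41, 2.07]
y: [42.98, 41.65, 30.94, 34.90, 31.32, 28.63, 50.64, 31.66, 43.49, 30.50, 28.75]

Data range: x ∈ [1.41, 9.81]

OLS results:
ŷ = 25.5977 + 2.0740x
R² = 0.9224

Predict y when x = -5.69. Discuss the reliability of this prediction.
The equation gives ŷ = 13.7966; however x = -5.69 is 7.10 units below the observed range, so this extrapolated value should not be trusted.

Prediction calculation:
ŷ = 25.5977 + 2.0740 × (-5.69)
ŷ = 13.7966

Reliability:
- Data range: x ∈ [1.41, 9.81]
- Prediction point: x = -5.69 is 7.10 units below the observed range → this is EXTRAPOLATION, not interpolation

Why that matters here:
- The standard error of prediction grows with (x − x̄)², and x = -5.69 is far from x̄ = 4.99
- R² describes fit only over the sampled x values; it says nothing about behaviour beyond them
- The linear relationship may not hold outside the observed range

A defensible statement: 'if the linear trend continued to x = -5.69, y would be about 13.7966' — the premise is untested.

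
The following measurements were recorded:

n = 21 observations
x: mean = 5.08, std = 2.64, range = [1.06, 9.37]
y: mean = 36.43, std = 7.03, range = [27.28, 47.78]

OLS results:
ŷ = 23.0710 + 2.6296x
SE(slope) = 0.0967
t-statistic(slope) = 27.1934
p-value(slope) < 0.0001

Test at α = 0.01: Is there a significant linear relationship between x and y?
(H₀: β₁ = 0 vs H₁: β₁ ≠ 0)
p-value < 0.0001 < α = 0.01, so we reject H₀. The relationship is significant.

Hypothesis test for the slope coefficient:

H₀: β₁ = 0 (no linear relationship)
H₁: β₁ ≠ 0 (linear relationship exists)

Test statistic: t = β̂₁ / SE(β̂₁) = 2.6296 / 0.0967 = 27.1934

With df = 19, the two-sided p-value for |t| = 27.1934 is <0.0001.

Decision rule: reject H₀ if p-value < α.
p-value < 0.0001 < α = 0.01 → reject H₀.

Conclusion: the linear association between x and y is significant at the 1% level.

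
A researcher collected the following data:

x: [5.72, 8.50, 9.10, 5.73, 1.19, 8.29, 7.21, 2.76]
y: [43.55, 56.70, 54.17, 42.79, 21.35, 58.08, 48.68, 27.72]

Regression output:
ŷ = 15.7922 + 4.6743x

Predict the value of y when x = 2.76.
ŷ = 28.6933

x = 2.76 lies inside the observed range [1.19, 9.10], so the fitted equation applies directly:

ŷ = 15.7922 + 4.6743 × 2.76
ŷ = 15.7922 + 12.9011
ŷ = 28.6933

This is the fitted mean response at that x — an individual observation would come with a wider prediction interval.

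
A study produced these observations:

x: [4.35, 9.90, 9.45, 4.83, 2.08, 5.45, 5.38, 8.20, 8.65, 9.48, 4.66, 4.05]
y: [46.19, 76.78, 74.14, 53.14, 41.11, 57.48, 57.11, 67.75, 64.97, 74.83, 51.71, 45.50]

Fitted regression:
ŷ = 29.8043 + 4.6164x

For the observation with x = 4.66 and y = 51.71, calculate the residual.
Residual = 0.3933

The residual is the difference between the actual value and the predicted value:

Residual = y - ŷ

Step 1: Calculate predicted value
ŷ = 29.8043 + 4.6164 × 4.66
ŷ = 51.3167

Step 2: Calculate residual
Residual = 51.71 - 51.3167
Residual = 0.3933

Sign check: y > ŷ, so the point is above the line and the fit underestimates here.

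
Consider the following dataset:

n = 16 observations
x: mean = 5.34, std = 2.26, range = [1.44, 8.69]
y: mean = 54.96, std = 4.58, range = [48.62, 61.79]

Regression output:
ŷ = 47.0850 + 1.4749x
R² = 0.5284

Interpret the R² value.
R² = 0.5284 means 52.84% of the variation in y is explained by the linear relationship with x. This indicates a moderate fit.

The coefficient of determination R² is the fraction of the total variation in y that the fitted line accounts for.

Here R² = 0.5284:
- Explained: 52.84% of the variation in y
- Unexplained (residual): 100% − 52.84% = 47.16%
- Rule of thumb (below 0.3 weak; 0.3 to below 0.7 moderate; 0.7 and above strong) → moderate

Calculation: R² = 1 − (SS_res / SS_tot), where SS_res is the sum of squared residuals and SS_tot the total sum of squares.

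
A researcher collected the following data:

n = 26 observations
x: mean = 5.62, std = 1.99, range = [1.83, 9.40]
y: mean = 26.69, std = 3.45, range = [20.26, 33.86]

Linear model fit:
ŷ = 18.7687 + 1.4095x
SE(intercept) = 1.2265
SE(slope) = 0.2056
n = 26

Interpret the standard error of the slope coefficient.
SE(β̂₁) = 0.2056 is the estimated standard deviation of the slope estimate across repeated samples; relative to β̂₁ = 1.4095 that is 14.6%, a precise estimate.

SE(β̂₁) = 0.2056 says: if we drew many samples of n = 26 from the same population and refit each time, the fitted slopes would scatter with a standard deviation of roughly 0.2056 around the true β₁.

Relative precision:
- SE / |β̂₁| = 0.2056 / 1.4095 = 14.6%
- Rule of thumb (under 20%: precise; 20% to under 50%: moderately precise; 50% or more: imprecise) → precise

Link to the t-test: t = β̂₁ / SE(β̂₁) = 1.4095 / 0.2056 = 6.8555, the statistic for H₀: β₁ = 0.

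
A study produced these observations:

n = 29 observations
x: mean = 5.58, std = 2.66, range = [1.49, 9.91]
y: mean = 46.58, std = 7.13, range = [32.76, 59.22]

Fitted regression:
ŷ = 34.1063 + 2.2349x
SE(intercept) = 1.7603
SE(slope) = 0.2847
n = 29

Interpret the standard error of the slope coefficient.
The slope 2.2349 is pinned down to within about ±0.2847 (one SE) by these data — relative uncertainty 12.7%, i.e. precise.

SE(β̂₁) = 0.2847 says: if we drew many samples of n = 29 from the same population and refit each time, the fitted slopes would scatter with a standard deviation of roughly 0.2847 around the true β₁.

Relative precision:
- SE / |β̂₁| = 0.2847 / 2.2349 = 12.7%
- Rule of thumb (under 20%: precise; 20% to under 50%: moderately precise; 50% or more: imprecise) → precise

Link to the t-test: t = β̂₁ / SE(β̂₁) = 2.2349 / 0.2847 = 7.8500, the statistic for H₀: β₁ = 0.

What drives SE(β̂₁): more residual scatter → larger SE.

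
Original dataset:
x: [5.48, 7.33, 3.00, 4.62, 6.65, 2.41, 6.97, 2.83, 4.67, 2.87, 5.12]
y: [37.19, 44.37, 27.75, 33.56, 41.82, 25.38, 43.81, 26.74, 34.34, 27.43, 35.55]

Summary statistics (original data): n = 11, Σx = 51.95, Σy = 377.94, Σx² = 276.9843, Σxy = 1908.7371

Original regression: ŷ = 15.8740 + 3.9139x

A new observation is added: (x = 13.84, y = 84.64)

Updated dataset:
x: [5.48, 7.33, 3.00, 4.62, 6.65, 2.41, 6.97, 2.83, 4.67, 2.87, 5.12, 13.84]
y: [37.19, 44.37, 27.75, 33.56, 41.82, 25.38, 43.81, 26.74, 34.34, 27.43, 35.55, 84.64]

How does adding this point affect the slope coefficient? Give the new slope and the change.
Adding the point moves β₁ from 3.9139 to 5.0452, i.e. it increases by 1.1313 (+28.9%).

x = 13.84 lies well outside the original x-range [2.41, 7.33] (x̄ ≈ 4.72), so this observation has high leverage and can move the slope substantially.

Step 1: Update the sums with the new point (n goes from 11 to 12)
Σx  = 51.95 + 13.84 = 65.79
Σy  = 377.94 + 84.64 = 462.58
Σx² = 276.9843 + 13.84² = 276.9843 + 191.5456 = 468.5299
Σxy = 1908.7371 + 13.84×84.64 = 1908.7371 + 1171.4176 = 3080.1547

Step 2: Recompute the slope with b₁ = (nΣxy − ΣxΣy) / (nΣx² − (Σx)²)
Numerator   = 12×3080.1547 − 65.79×462.58 = 36961.8564 − 30433.1382 = 6528.7182
Denominator = 12×468.5299 − 65.79² = 5622.3588 − 4328.3241 = 1294.0347
b₁(new) = 6528.7182 / 1294.0347 = 5.0452

(Same formula on the original sums: (11×1908.7371 − 51.95×377.94) / (11×276.9843 − 51.95²) = 1362.1251 / 348.0248 = 3.9139, matching the given fit.)

Step 3: Change in slope
Δβ₁ = 5.0452 − 3.9139 = +1.1313
Relative change = +1.1313 / 3.9139 × 100% = +28.9%
→ the slope increases when the point is added.

Because the point sits above the extension of the original line at a high-leverage x, it tilts the fit up.
In practice: check such a point for data-entry or measurement error.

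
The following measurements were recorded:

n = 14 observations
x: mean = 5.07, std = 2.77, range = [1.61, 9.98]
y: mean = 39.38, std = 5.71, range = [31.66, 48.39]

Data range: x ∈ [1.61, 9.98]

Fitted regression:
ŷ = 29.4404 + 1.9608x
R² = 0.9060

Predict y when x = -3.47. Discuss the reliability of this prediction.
ŷ = 22.6364, but this is extrapolation (below the data range [1.61, 9.98]) and may be unreliable.

Prediction calculation:
ŷ = 29.4404 + 1.9608 × (-3.47)
ŷ = 22.6364

Reliability:
- Data range: x ∈ [1.61, 9.98]
- Prediction point: x = -3.47 is 5.08 units below the observed range → this is EXTRAPOLATION, not interpolation

Why that matters here:
- The linear relationship may not hold outside the observed range
- There are no observations near this x to validate the fitted line there

The R² = 0.9060 only validates the fit within [1.61, 9.98]; treat ŷ = 22.6364 with caution.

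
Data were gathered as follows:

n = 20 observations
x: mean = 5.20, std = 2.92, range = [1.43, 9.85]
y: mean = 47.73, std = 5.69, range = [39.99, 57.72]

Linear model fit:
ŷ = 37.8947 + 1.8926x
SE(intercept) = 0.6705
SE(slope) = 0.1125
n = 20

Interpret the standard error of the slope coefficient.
The slope 1.8926 is pinned down to within about ±0.1125 (one SE) by these data — relative uncertainty 5.9%, i.e. precise.

SE(β̂₁) = 0.1125 says: if we drew many samples of n = 20 from the same population and refit each time, the fitted slopes would scatter with a standard deviation of roughly 0.1125 around the true β₁.

Relative precision:
- SE / |β̂₁| = 0.1125 / 1.8926 = 5.9%
- Rule of thumb (under 20%: precise; 20% to under 50%: moderately precise; 50% or more: imprecise) → precise

Link to the t-test: t = β̂₁ / SE(β̂₁) = 1.8926 / 0.1125 = 16.8231, the statistic for H₀: β₁ = 0.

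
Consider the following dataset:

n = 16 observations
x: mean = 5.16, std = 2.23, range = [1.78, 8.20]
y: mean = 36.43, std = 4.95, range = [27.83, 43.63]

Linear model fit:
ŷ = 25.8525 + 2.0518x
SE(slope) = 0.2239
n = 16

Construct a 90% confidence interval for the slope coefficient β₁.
The 90% CI for β₁ is (1.6574, 2.4462)

Confidence interval for the slope:

The 90% CI for β₁ is: β̂₁ ± t*(α/2, n-2) × SE(β̂₁)

Step 1: Find critical t-value
- Confidence level = 0.9
- Degrees of freedom = n - 2 = 16 - 2 = 14
- t*(α/2, 14) = 1.7613

Step 2: Calculate margin of error
Margin = 1.7613 × 0.2239 = 0.3944

Step 3: Construct interval
CI = 2.0518 ± 0.3944
CI = (1.6574, 2.4462)

Interpretation: intervals built this way capture the true β₁ in 90% of repeated samples; here the plausible range for the per-unit effect of x on y is 1.6574 to 2.4462.
Both endpoints are positive, so the data support a genuinely positive slope at this confidence level.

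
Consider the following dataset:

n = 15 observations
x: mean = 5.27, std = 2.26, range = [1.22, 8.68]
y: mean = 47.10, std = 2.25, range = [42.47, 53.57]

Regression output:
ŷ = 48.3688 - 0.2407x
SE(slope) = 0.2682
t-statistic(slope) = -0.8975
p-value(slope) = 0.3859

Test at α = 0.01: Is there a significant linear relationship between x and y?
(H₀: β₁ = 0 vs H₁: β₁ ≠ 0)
Since p-value = 0.3859 ≥ α = 0.01, fail to reject H₀ — the slope is not significantly different from 0.

Hypothesis test for the slope coefficient:

H₀: β₁ = 0 (no linear relationship)
H₁: β₁ ≠ 0 (linear relationship exists)

Test statistic: t = β̂₁ / SE(β̂₁) = -0.2407 / 0.2682 = -0.8975

The p-value (0.3859) is the probability, under H₀, of a t-statistic at least as extreme as |t| = 0.8975 (two-sided, df = n − 2 = 13).

Decision rule: reject H₀ if p-value < α.
p-value = 0.3859 ≥ α = 0.01 → fail to reject H₀.

Conclusion: the linear association between x and y is not significant at the 1% level.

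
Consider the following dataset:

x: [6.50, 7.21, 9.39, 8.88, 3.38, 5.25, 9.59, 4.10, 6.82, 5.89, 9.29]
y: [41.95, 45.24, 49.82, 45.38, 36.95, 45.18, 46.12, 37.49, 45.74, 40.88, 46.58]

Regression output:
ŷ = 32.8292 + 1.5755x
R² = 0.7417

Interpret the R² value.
R² = 0.7417 means 74.17% of the variation in y is explained by the linear relationship with x. This indicates a strong fit.

The coefficient of determination R² is the fraction of the total variation in y that the fitted line accounts for.

Here R² = 0.7417:
- Explained: 74.17% of the variation in y
- Unexplained (residual): 100% − 74.17% = 25.83%
- Rule of thumb (below 0.3 weak; 0.3 to below 0.7 moderate; 0.7 and above strong) → strong

Note: R² says nothing about causation, and a high R² does not by itself mean the linear form is appropriate — check the residuals.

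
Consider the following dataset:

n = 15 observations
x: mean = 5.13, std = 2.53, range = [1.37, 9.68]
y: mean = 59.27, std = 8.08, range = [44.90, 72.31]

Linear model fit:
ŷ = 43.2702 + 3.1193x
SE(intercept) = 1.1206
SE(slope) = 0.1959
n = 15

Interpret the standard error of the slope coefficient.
The slope 3.1193 is pinned down to within about ±0.1959 (one SE) by these data — relative uncertainty 6.3%, i.e. precise.

What SE measures:
- The standard error quantifies the sampling variability of the coefficient estimate
- It is the estimated standard deviation of β̂₁ across hypothetical repeated samples of the same size
- Smaller SE → more precise estimate

Relative precision:
- SE / |β̂₁| = 0.1959 / 3.1193 = 6.3%
- Rule of thumb (under 20%: precise; 20% to under 50%: moderately precise; 50% or more: imprecise) → precise

Link to interval estimation: a confidence interval for β₁ is β̂₁ ± t* × 0.1959, so SE sets the half-width per unit of t*.

What drives SE(β̂₁): more residual scatter → larger SE; larger n (here n = 15) → smaller SE; wider spread of x values → smaller SE.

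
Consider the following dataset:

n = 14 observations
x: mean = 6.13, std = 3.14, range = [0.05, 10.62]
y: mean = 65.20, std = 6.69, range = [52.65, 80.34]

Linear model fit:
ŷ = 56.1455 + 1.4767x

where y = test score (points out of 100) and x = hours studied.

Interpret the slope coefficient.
An increase of one hour in study time is associated with a 1.4767 points increase in predicted test score.

The slope β₁ = 1.4767 gives the rate at which the fitted test score changes with study time.

Interpretation:
- Study time up by 1 hour → predicted test score increases by 1.4767 points
- This is a linear approximation: the same per-unit change is assumed across the whole observed x range

(β₀ = 56.1455 is the fitted value at x = 0 and is not part of the slope interpretation.)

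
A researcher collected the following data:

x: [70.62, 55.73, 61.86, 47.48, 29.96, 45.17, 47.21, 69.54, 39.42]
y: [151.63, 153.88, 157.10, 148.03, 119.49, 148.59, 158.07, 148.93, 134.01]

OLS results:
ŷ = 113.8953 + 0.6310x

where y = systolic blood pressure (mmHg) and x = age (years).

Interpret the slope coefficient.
An increase of one year in age is associated with a 0.6310 mmHg increase in predicted blood pressure.

β₁ = 0.6310 is the change in predicted blood pressure (mmHg) per additional year of age.

Interpretation:
- Age up by 1 year → predicted blood pressure increases by 0.6310 mmHg
- The effect is assumed constant over the observed range of x (linearity)
- The slope describes association in these data, not necessarily a causal effect

(β₀ = 113.8953 is the fitted value at x = 0 and is not part of the slope interpretation.)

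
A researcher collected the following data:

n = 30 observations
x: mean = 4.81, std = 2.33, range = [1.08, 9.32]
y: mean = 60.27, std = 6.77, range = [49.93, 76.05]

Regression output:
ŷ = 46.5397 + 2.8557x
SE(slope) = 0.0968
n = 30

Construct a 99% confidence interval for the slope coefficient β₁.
The 99% CI for β₁ is (2.5882, 3.1232)

Confidence interval for the slope:

The 99% CI for β₁ is: β̂₁ ± t*(α/2, n-2) × SE(β̂₁)

Step 1: Find critical t-value
- Confidence level = 0.99
- Degrees of freedom = n - 2 = 30 - 2 = 28
- t*(α/2, 28) = 2.7633

Step 2: Calculate margin of error
Margin = 2.7633 × 0.0968 = 0.2675

Step 3: Construct interval
CI = 2.8557 ± 0.2675
CI = (2.5882, 3.1232)

Interpretation: We are 99% confident that the true slope β₁ lies between 2.5882 and 3.1232.
Both endpoints are positive, so the data support a genuinely positive slope at this confidence level.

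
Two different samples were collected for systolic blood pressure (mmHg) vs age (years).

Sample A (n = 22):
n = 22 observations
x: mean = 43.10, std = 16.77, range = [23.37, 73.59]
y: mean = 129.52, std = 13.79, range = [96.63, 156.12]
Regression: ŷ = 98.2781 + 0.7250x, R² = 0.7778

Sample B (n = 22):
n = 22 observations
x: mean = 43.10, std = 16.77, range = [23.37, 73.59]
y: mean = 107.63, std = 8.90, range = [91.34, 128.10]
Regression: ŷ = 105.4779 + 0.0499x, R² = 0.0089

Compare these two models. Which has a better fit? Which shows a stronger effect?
Model A has the better fit (R² = 0.7778 vs 0.0089). Model A shows the stronger effect (|β₁| = 0.7250 vs 0.0499).

Model Comparison:

Which explains more variance? (R²)
- Model A: R² = 0.7778 → 77.78% of variance in blood pressure explained
- Model B: R² = 0.0089 → 0.89% of variance in blood pressure explained
- 0.7778 > 0.0089 → Model A has the better fit

Strength of effect — compare |β₁|:
- Model A: β₁ = 0.7250 → predicted blood pressure rises 0.7250 mmHg per additional year of age
- Model B: β₁ = 0.0499 → predicted blood pressure rises 0.0499 mmHg per additional year of age
- |0.7250| > |0.0499| → Model A shows the stronger marginal effect

Note: A steeper slope doesn't make a better model if the scatter around the line is large.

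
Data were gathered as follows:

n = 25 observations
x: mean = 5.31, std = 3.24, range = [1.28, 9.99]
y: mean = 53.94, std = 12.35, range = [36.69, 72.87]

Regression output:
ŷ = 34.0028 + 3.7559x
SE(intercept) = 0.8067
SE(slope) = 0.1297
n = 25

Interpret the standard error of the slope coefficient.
The slope 3.7559 is pinned down to within about ±0.1297 (one SE) by these data — relative uncertainty 3.5%, i.e. precise.

SE(β̂₁) = s / √Sxx, where s is the residual standard deviation and Sxx = Σ(x − x̄)². It is the yardstick for how far β̂₁ = 3.7559 could plausibly be from the true slope.

Relative precision:
- SE / |β̂₁| = 0.1297 / 3.7559 = 3.5%
- Rule of thumb (under 20%: precise; 20% to under 50%: moderately precise; 50% or more: imprecise) → precise

Rough 95% range (±2 SE): 3.7559 ± 0.2594 → (3.4965, 4.0153).

What drives SE(β̂₁): wider spread of x values → smaller SE; larger n (here n = 25) → smaller SE; more residual scatter → larger SE.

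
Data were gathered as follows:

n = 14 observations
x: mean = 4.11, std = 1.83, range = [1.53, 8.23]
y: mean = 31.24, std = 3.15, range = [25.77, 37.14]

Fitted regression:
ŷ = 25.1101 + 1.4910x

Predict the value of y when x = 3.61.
ŷ = 30.4926

x = 3.61 lies inside the observed range [1.53, 8.23], so the fitted equation applies directly:

ŷ = 25.1101 + 1.4910 × 3.61
ŷ = 25.1101 + 5.3825
ŷ = 30.4926

This is the fitted mean response at that x — an individual observation would come with a wider prediction interval.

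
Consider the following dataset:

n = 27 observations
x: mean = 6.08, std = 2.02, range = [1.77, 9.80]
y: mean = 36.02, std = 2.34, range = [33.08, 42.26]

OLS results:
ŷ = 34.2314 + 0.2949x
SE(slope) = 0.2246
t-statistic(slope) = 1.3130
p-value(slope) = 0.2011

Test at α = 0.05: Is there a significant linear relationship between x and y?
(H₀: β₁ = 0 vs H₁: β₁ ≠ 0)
p-value = 0.2011 ≥ α = 0.05, so we fail to reject H₀. The relationship is not significant.

Hypothesis test for the slope coefficient:

H₀: β₁ = 0 (no linear relationship)
H₁: β₁ ≠ 0 (linear relationship exists)

Test statistic: t = β̂₁ / SE(β̂₁) = 0.2949 / 0.2246 = 1.3130

p = 0.2011: how often a slope estimate this far from 0 (in SE units) would arise by chance if β₁ were truly 0.

Decision rule: reject H₀ if p-value < α.
p-value = 0.2011 ≥ α = 0.05 → fail to reject H₀.

Conclusion: the linear association between x and y is not significant at the 5% level.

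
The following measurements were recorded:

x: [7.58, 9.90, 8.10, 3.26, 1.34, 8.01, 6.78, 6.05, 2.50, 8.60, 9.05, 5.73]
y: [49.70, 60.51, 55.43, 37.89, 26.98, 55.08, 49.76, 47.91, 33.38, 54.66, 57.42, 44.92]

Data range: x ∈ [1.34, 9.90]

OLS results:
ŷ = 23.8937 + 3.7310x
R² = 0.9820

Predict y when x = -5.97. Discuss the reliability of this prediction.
The equation gives ŷ = 1.6196; however x = -5.97 is 7.31 units below the observed range, so this extrapolated value should not be trusted.

Prediction calculation:
ŷ = 23.8937 + 3.7310 × (-5.97)
ŷ = 1.6196

Reliability:
- Data range: x ∈ [1.34, 9.90]
- Prediction point: x = -5.97 is 7.31 units below the observed range → this is EXTRAPOLATION, not interpolation

Why that matters here:
- R² describes fit only over the sampled x values; it says nothing about behaviour beyond them
- Real relationships often flatten, saturate, or turn nonlinear at extremes

The R² = 0.9820 only validates the fit within [1.34, 9.90]; treat ŷ = 1.6196 with caution.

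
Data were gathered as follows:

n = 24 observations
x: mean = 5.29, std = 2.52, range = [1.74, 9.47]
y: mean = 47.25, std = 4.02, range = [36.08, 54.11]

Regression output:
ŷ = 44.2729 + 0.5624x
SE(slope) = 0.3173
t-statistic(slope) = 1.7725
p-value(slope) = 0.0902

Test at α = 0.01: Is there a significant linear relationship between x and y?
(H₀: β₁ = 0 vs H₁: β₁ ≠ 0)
Since p-value = 0.0902 ≥ α = 0.01, fail to reject H₀ — the slope is not significantly different from 0.

Hypothesis test for the slope coefficient:

H₀: β₁ = 0 (no linear relationship)
H₁: β₁ ≠ 0 (linear relationship exists)

Test statistic: t = β̂₁ / SE(β̂₁) = 0.5624 / 0.3173 = 1.7725

With df = 22, the two-sided p-value for |t| = 1.7725 is 0.0902.

Decision rule: reject H₀ if p-value < α.
p-value = 0.0902 ≥ α = 0.01 → fail to reject H₀.

Conclusion: the linear association between x and y is not significant at the 1% level.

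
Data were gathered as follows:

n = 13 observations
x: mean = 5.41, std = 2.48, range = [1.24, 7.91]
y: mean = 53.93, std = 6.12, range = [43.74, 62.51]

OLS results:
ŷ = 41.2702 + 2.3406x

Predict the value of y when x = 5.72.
ŷ = 54.6584

Plug x = 5.72 into the fitted line:

ŷ = 41.2702 + 2.3406 × 5.72
ŷ = 41.2702 + 13.3882
ŷ = 54.6584

This is the fitted mean response at that x — an individual observation would come with a wider prediction interval.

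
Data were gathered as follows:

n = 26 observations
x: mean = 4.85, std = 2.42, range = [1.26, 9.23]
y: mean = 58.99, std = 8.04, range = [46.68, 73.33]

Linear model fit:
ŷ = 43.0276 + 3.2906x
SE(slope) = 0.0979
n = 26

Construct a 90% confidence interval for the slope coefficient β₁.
The 90% CI for β₁ is (3.1231, 3.4581)

Confidence interval for the slope:

The 90% CI for β₁ is: β̂₁ ± t*(α/2, n-2) × SE(β̂₁)

Step 1: Find critical t-value
- Confidence level = 0.9
- Degrees of freedom = n - 2 = 26 - 2 = 24
- t*(α/2, 24) = 1.7109

Step 2: Calculate margin of error
Margin = 1.7109 × 0.0979 = 0.1675

Step 3: Construct interval
CI = 3.2906 ± 0.1675
CI = (3.1231, 3.4581)

Interpretation: each one-unit increase in x is associated with a change in mean y of between 3.1231 and 3.4581, with 90% confidence.
Both endpoints are positive, so the data support a genuinely positive slope at this confidence level.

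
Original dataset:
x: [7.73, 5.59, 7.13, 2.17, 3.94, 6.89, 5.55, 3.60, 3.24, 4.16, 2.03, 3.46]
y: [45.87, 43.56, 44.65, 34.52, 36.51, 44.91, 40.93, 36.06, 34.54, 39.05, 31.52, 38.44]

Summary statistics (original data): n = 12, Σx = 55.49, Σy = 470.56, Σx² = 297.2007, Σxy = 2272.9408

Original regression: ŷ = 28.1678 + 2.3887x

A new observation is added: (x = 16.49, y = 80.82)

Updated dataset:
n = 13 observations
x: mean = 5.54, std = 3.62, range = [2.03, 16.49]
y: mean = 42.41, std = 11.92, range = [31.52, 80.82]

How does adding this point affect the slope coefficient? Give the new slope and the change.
The slope changes from 2.3887 to 3.2403 (change of +0.8516, or +35.7%).

x = 16.49 lies well outside the original x-range [2.03, 7.73] (x̄ ≈ 4.62), so this observation has high leverage and can move the slope substantially.

Step 1: Update the sums with the new point (n goes from 12 to 13)
Σx  = 55.49 + 16.49 = 71.98
Σy  = 470.56 + 80.82 = 551.38
Σx² = 297.2007 + 16.49² = 297.2007 + 271.9201 = 569.1208
Σxy = 2272.9408 + 16.49×80.82 = 2272.9408 + 1332.7218 = 3605.6626

Step 2: Recompute the slope with b₁ = (nΣxy − ΣxΣy) / (nΣx² − (Σx)²)
Numerator   = 13×3605.6626 − 71.98×551.38 = 46873.6138 − 39688.3324 = 7185.2814
Denominator = 13×569.1208 − 71.98² = 7398.5704 − 5181.1204 = 2217.4500
b₁(new) = 7185.2814 / 2217.4500 = 3.2403

(Same formula on the original sums: (12×2272.9408 − 55.49×470.56) / (12×297.2007 − 55.49²) = 1163.9152 / 487.2683 = 2.3887, matching the given fit.)

Step 3: Change in slope
Δβ₁ = 3.2403 − 2.3887 = +0.8516
Relative change = +0.8516 / 2.3887 × 100% = +35.7%
→ the slope increases when the point is added.

Because the point sits above the extension of the original line at a high-leverage x, it tilts the fit up.
In practice: investigate whether it comes from the same population as the rest of the sample.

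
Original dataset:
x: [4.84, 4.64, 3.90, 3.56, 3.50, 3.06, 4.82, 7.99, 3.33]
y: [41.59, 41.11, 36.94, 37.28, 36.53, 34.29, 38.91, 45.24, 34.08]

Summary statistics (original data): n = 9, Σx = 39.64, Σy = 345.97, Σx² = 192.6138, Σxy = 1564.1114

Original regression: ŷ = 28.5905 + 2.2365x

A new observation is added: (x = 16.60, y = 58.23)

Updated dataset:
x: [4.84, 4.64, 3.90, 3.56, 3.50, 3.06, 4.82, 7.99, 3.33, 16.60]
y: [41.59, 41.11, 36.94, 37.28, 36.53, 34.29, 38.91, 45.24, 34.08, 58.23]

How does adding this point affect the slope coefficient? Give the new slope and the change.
The slope changes from 2.2365 to 1.6955 (change of -0.5410, or -24.2%).

x = 16.60 lies well outside the original x-range [3.06, 7.99] (x̄ ≈ 4.40), so this observation has high leverage and can move the slope substantially.

Step 1: Update the sums with the new point (n goes from 9 to 10)
Σx  = 39.64 + 16.60 = 56.24
Σy  = 345.97 + 58.23 = 404.20
Σx² = 192.6138 + 16.60² = 192.6138 + 275.5600 = 468.1738
Σxy = 1564.1114 + 16.60×58.23 = 1564.1114 + 966.6180 = 2530.7294

Step 2: Recompute the slope with b₁ = (nΣxy − ΣxΣy) / (nΣx² − (Σx)²)
Numerator   = 10×2530.7294 − 56.24×404.20 = 25307.2940 − 22732.2080 = 2575.0860
Denominator = 10×468.1738 − 56.24² = 4681.7380 − 3162.9376 = 1518.8004
b₁(new) = 2575.0860 / 1518.8004 = 1.6955

(Same formula on the original sums: (9×1564.1114 − 39.64×345.97) / (9×192.6138 − 39.64²) = 362.7518 / 162.1946 = 2.2365, matching the given fit.)

Step 3: Change in slope
Δβ₁ = 1.6955 − 2.2365 = -0.5410
Relative change = -0.5410 / 2.2365 × 100% = -24.2%
→ the slope decreases when the point is added.

A high-leverage point only changes the slope if it is off the original line; here y = 58.23 is below the original trend, so the slope decreases.
In practice: examine leverage (hᵢ) and Cook's distance rather than deleting it automatically; refit with and without it and report both if conclusions differ.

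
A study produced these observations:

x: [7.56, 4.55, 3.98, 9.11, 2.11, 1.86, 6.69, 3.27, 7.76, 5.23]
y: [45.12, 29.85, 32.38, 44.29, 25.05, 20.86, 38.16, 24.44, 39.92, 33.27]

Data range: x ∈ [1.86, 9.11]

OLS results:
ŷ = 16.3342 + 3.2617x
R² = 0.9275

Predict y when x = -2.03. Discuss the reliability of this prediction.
ŷ = 9.7129 (extrapolation — x = -2.03 lies outside [1.86, 9.11], so reliability is low).

Prediction calculation:
ŷ = 16.3342 + 3.2617 × (-2.03)
ŷ = 9.7129

Reliability:
- Data range: x ∈ [1.86, 9.11]
- Prediction point: x = -2.03 is 3.89 units below the observed range → this is EXTRAPOLATION, not interpolation

Why that matters here:
- Real relationships often flatten, saturate, or turn nonlinear at extremes
- There are no observations near this x to validate the fitted line there

Report the number if required, but flag clearly that it is an extrapolation.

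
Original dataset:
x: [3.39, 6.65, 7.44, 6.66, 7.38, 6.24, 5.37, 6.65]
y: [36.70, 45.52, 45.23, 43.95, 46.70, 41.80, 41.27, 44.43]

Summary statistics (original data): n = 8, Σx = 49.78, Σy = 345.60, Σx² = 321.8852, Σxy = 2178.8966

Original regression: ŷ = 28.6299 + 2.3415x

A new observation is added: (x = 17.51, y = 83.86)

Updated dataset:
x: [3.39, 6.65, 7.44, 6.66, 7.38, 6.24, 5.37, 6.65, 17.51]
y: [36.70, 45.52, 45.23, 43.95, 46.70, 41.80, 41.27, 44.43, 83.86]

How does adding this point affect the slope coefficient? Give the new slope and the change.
New slope β₁ = 3.4803 versus 2.3415 before: a change of +1.1388 (+48.6%).

The new point has HIGH LEVERAGE: x = 17.51 is far from the original mean x̄ = 49.78/8 ≈ 6.22 (original range [3.39, 7.44]).

Step 1: Update the sums with the new point (n goes from 8 to 9)
Σx  = 49.78 + 17.51 = 67.29
Σy  = 345.60 + 83.86 = 429.46
Σx² = 321.8852 + 17.51² = 321.8852 + 306.6001 = 628.4853
Σxy = 2178.8966 + 17.51×83.86 = 2178.8966 + 1468.3886 = 3647.2852

Step 2: Recompute the slope with b₁ = (nΣxy − ΣxΣy) / (nΣx² − (Σx)²)
Numerator   = 9×3647.2852 − 67.29×429.46 = 32825.5668 − 28898.3634 = 3927.2034
Denominator = 9×628.4853 − 67.29² = 5656.3677 − 4527.9441 = 1128.4236
b₁(new) = 3927.2034 / 1128.4236 = 3.4803

(Same formula on the original sums: (8×2178.8966 − 49.78×345.60) / (8×321.8852 − 49.78²) = 227.2048 / 97.0332 = 2.3415, matching the given fit.)

Step 3: Change in slope
Δβ₁ = 3.4803 − 2.3415 = +1.1388
Relative change = +1.1388 / 2.3415 × 100% = +48.6%
→ the slope increases when the point is added.

A high-leverage point only changes the slope if it is off the original line; here y = 83.86 is above the original trend, so the slope increases.
In practice: examine leverage (hᵢ) and Cook's distance rather than deleting it automatically; refit with and without it and report both if conclusions differ.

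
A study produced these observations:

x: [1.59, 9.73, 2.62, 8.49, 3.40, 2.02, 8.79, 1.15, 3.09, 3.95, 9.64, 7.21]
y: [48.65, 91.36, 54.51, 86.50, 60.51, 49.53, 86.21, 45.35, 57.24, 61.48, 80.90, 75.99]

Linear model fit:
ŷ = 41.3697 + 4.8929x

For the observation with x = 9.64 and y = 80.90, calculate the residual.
Residual = -7.6373

The residual is the difference between the actual value and the predicted value:

Residual = y - ŷ

Step 1: Calculate predicted value
ŷ = 41.3697 + 4.8929 × 9.64
ŷ = 88.5373

Step 2: Calculate residual
Residual = 80.90 - 88.5373
Residual = -7.6373

Sign check: y < ŷ, so the point is below the line and the fit overestimates here.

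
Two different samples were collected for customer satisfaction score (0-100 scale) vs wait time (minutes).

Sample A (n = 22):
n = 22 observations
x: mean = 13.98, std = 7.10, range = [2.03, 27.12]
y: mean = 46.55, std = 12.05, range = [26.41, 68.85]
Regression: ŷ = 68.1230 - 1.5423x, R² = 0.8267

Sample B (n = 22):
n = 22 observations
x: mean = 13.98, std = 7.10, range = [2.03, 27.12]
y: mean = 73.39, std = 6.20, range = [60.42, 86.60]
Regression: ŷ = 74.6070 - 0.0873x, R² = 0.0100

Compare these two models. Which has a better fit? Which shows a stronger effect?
Model A has the better fit (R² = 0.8267 vs 0.0100). Model A shows the stronger effect (|β₁| = 1.5423 vs 0.0873).

Model Comparison:

Fit — compare R²:
- Model A: R² = 0.8267 → 82.67% of variance in satisfaction score explained
- Model B: R² = 0.0100 → 1.00% of variance in satisfaction score explained
- 0.8267 > 0.0100 → Model A has the better fit

Effect size (slope magnitude):
- Model A: β₁ = -1.5423 → predicted satisfaction score falls 1.5423 points per additional minute of wait time
- Model B: β₁ = -0.0873 → predicted satisfaction score falls 0.0873 points per additional minute of wait time
- |-1.5423| > |-0.0873| → Model A shows the stronger marginal effect

Note: A better fit (higher R²) doesn't necessarily mean a more important relationship.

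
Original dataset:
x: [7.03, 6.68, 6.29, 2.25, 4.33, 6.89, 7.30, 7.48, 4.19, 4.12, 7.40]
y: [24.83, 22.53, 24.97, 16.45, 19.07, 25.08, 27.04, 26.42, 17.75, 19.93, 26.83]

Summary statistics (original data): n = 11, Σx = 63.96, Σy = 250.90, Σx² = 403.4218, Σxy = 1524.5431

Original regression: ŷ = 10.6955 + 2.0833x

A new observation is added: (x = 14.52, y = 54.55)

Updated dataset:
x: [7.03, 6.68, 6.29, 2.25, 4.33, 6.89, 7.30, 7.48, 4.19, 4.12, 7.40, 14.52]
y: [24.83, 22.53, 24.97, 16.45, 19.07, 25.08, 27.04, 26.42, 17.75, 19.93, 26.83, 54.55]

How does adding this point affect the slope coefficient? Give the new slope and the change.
The slope changes from 2.0833 to 3.1583 (change of +1.0750, or +51.6%).

The new point has HIGH LEVERAGE: x = 14.52 is far from the original mean x̄ = 63.96/11 ≈ 5.81 (original range [2.25, 7.48]).

Step 1: Update the sums with the new point (n goes from 11 to 12)
Σx  = 63.96 + 14.52 = 78.48
Σy  = 250.90 + 54.55 = 305.45
Σx² = 403.4218 + 14.52² = 403.4218 + 210.8304 = 614.2522
Σxy = 1524.5431 + 14.52×54.55 = 1524.5431 + 792.0660 = 2316.6091

Step 2: Recompute the slope with b₁ = (nΣxy − ΣxΣy) / (nΣx² − (Σx)²)
Numerator   = 12×2316.6091 − 78.48×305.45 = 27799.3092 − 23971.7160 = 3827.5932
Denominator = 12×614.2522 − 78.48² = 7371.0264 − 6159.1104 = 1211.9160
b₁(new) = 3827.5932 / 1211.9160 = 3.1583

(Same formula on the original sums: (11×1524.5431 − 63.96×250.90) / (11×403.4218 − 63.96²) = 722.4101 / 346.7582 = 2.0833, matching the given fit.)

Step 3: Change in slope
Δβ₁ = 3.1583 − 2.0833 = +1.0750
Relative change = +1.0750 / 2.0833 × 100% = +51.6%
→ the slope increases when the point is added.

Because the point sits above the extension of the original line at a high-leverage x, it tilts the fit up.
In practice: investigate whether it comes from the same population as the rest of the sample.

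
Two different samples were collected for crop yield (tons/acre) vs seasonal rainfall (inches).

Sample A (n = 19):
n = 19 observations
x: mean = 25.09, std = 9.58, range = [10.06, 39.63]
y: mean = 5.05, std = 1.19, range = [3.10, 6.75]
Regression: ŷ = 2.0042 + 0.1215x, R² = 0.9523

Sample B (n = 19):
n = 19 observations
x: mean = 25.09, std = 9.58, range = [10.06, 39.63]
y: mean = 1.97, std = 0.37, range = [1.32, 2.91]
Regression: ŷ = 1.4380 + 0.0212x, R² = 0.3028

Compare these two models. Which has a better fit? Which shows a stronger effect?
Model A has the better fit (R² = 0.9523 vs 0.3028). Model A shows the stronger effect (|β₁| = 0.1215 vs 0.0212).

Model Comparison:

Fit — compare R²:
- Model A: R² = 0.9523 → 95.23% of variance in crop yield explained
- Model B: R² = 0.3028 → 30.28% of variance in crop yield explained
- 0.9523 > 0.3028 → Model A has the better fit

Effect size (slope magnitude):
- Model A: β₁ = 0.1215 → predicted crop yield rises 0.1215 tons/acre per additional inch of rainfall
- Model B: β₁ = 0.0212 → predicted crop yield rises 0.0212 tons/acre per additional inch of rainfall
- |0.1215| > |0.0212| → Model A shows the stronger marginal effect

Notes:
- R² measures how tightly points cluster around the line; β₁ measures how steep the line is — they answer different questions.
- The two samples could reflect different populations, time periods, or measurement quality.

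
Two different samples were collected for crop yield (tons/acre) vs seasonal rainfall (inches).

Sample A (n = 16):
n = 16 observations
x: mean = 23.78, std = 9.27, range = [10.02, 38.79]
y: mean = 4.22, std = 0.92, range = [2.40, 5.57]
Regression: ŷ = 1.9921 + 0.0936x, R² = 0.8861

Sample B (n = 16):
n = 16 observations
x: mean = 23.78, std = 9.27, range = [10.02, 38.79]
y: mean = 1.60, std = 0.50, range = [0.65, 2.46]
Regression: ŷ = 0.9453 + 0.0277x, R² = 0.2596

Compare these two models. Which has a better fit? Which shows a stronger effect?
Model A has the better fit (R² = 0.8861 vs 0.2596). Model A shows the stronger effect (|β₁| = 0.0936 vs 0.0277).

Model Comparison:

Fit — compare R²:
- Model A: R² = 0.8861 → 88.61% of variance in crop yield explained
- Model B: R² = 0.2596 → 25.96% of variance in crop yield explained
- 0.8861 > 0.2596 → Model A has the better fit

Strength of effect — compare |β₁|:
- Model A: β₁ = 0.0936 → predicted crop yield rises 0.0936 tons/acre per additional inch of rainfall
- Model B: β₁ = 0.0277 → predicted crop yield rises 0.0277 tons/acre per additional inch of rainfall
- |0.0936| > |0.0277| → Model A shows the stronger marginal effect

Notes:
- A steeper slope doesn't make a better model if the scatter around the line is large.
- The two samples could reflect different populations, time periods, or measurement quality.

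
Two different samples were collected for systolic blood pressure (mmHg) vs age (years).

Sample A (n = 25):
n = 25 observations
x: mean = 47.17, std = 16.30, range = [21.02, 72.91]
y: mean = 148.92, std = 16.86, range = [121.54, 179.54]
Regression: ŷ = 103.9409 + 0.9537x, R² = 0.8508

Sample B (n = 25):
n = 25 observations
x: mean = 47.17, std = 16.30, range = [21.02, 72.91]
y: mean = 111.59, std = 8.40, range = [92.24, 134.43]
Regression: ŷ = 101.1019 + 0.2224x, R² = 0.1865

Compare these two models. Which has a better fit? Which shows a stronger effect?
Model A has the better fit (R² = 0.8508 vs 0.1865). Model A shows the stronger effect (|β₁| = 0.9537 vs 0.2224).

Model Comparison:

Fit — compare R²:
- Model A: R² = 0.8508 → 85.08% of variance in blood pressure explained
- Model B: R² = 0.1865 → 18.65% of variance in blood pressure explained
- 0.8508 > 0.1865 → Model A has the better fit

Effect size (slope magnitude):
- Model A: β₁ = 0.9537 → predicted blood pressure rises 0.9537 mmHg per additional year of age
- Model B: β₁ = 0.2224 → predicted blood pressure rises 0.2224 mmHg per additional year of age
- |0.9537| > |0.2224| → Model A shows the stronger marginal effect

Notes:
- R² measures how tightly points cluster around the line; β₁ measures how steep the line is — they answer different questions.
- A steeper slope doesn't make a better model if the scatter around the line is large.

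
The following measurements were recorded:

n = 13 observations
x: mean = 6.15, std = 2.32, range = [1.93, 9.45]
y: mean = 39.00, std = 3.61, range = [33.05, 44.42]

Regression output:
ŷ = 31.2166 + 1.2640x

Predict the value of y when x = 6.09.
ŷ = 38.9144

Plug x = 6.09 into the fitted line:

ŷ = 31.2166 + 1.2640 × 6.09
ŷ = 31.2166 + 7.6978
ŷ = 38.9144

This is the fitted mean response at that x — an individual observation would come with a wider prediction interval.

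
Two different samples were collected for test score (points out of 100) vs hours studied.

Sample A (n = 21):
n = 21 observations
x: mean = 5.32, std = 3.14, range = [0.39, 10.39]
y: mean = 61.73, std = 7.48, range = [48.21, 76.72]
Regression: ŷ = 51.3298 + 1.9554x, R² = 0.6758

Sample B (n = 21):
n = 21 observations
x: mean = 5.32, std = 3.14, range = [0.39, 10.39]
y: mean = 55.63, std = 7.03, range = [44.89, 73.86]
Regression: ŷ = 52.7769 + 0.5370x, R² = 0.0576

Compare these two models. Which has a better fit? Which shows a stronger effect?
Model A has the better fit (R² = 0.6758 vs 0.0576). Model A shows the stronger effect (|β₁| = 1.9554 vs 0.5370).

Model Comparison:

Goodness of fit (R²):
- Model A: R² = 0.6758 → 67.58% of variance in test score explained
- Model B: R² = 0.0576 → 5.76% of variance in test score explained
- 0.6758 > 0.0576 → Model A has the better fit

Which has the larger per-hour effect? (|β₁|)
- Model A: β₁ = 1.9554 → predicted test score rises 1.9554 points per additional hour of study time
- Model B: β₁ = 0.5370 → predicted test score rises 0.5370 points per additional hour of study time
- |1.9554| > |0.5370| → Model A shows the stronger marginal effect

Notes:
- R² measures how tightly points cluster around the line; β₁ measures how steep the line is — they answer different questions.
- The two samples could reflect different populations, time periods, or measurement quality.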